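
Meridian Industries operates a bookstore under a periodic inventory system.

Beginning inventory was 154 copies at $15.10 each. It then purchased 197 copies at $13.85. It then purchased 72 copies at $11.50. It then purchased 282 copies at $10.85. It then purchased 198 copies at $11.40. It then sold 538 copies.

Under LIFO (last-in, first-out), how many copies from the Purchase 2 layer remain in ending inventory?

Sale 1 (538) [LIFO — newest first]: 198 @ $11.40 + 282 @ $10.85 + 58 @ $11.50 = $5,983.90
Ending inventory: 154 @ $15.10 + 197 @ $13.85 + 14 @ $11.50 = $5,214.85
Check: goods available $11,198.75 = COGS $5,983.90 + ending $5,214.85

14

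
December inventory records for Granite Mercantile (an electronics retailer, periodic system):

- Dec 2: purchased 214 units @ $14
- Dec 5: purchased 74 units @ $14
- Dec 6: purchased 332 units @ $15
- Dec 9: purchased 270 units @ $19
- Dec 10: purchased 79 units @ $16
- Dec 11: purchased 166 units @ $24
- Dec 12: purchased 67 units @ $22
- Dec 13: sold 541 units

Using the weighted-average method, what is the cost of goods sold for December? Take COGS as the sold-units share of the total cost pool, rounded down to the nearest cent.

COGS = $9,390.53

Dec 13, sell 541: 541/1202 × $20,864.00 → $9,390.53
Ending inventory (cost pool remaining) = $11,473.47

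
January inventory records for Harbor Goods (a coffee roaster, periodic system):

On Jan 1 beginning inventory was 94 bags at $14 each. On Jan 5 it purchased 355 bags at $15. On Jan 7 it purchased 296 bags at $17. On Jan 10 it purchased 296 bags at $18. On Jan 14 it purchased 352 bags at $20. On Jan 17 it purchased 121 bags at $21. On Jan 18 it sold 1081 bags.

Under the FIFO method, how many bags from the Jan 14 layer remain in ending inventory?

312

Jan 18, 1081 sold [FIFO — oldest first]: 94 @ $14 + 355 @ $15 + 296 @ $17 + 296 @ $18 + 40 @ $20 = $17,801
Ending inventory: 312 @ $20 + 121 @ $21 = $8,781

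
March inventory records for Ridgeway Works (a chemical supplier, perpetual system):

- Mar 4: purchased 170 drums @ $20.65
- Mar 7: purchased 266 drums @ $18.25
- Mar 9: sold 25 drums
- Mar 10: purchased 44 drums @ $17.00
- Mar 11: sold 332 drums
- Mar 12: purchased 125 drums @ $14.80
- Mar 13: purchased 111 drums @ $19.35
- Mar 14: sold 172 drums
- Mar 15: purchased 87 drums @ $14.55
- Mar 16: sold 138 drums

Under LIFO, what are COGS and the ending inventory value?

COGS = $11,644.35; ending inventory = $2,732.35

Mar 9, 25 sold [LIFO — newest first]: 25 @ $18.25 = $456.25
Mar 11, 332 sold [LIFO — newest first]: 44 @ $17.00 + 241 @ $18.25 + 47 @ $20.65 = $6,116.80
Mar 14, 172 sold [LIFO — newest first]: 111 @ $19.35 + 61 @ $14.80 = $3,050.65
Mar 16, 138 sold [LIFO — newest first]: 87 @ $14.55 + 51 @ $14.80 = $2,020.65
Total COGS = $456.25 + $6,116.80 + $3,050.65 + $2,020.65 = $11,644.35
Ending inventory: 123 @ $20.65 + 13 @ $14.80 = $2,732.35
Check: goods available $14,376.70 = COGS $11,644.35 + ending $2,732.35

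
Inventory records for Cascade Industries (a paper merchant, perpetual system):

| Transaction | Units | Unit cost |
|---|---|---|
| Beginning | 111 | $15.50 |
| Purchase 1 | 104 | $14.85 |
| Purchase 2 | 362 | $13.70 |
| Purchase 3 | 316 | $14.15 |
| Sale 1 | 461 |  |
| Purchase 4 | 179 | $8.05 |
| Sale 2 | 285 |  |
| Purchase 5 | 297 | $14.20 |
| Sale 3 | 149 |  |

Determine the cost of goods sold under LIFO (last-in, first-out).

COGS = $11,466.85

Sale 1 (461) [LIFO — newest first]: 316 @ $14.15 + 145 @ $13.70 = $6,457.90
Sale 2 (285) [LIFO — newest first]: 179 @ $8.05 + 106 @ $13.70 = $2,893.15
Sale 3 (149) [LIFO — newest first]: 149 @ $14.20 = $2,115.80
Total COGS = $6,457.90 + $2,893.15 + $2,115.80 = $11,466.85
Ending inventory: 111 @ $15.50 + 104 @ $14.85 + 111 @ $13.70 + 148 @ $14.20 = $6,887.20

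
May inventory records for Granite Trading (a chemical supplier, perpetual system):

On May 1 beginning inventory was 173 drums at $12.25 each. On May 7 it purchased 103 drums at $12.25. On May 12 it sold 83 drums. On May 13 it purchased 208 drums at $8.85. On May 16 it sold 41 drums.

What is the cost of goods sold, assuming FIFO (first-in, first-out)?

May 12, 83 sold [FIFO — oldest first]: 83 @ $12.25 = $1,016.75
May 16, 41 sold [FIFO — oldest first]: 41 @ $12.25 = $502.25
Total COGS = $1,016.75 + $502.25 = $1,519.00
Ending inventory: 49 @ $12.25 + 103 @ $12.25 + 208 @ $8.85 = $3,702.80

COGS = $1,519.00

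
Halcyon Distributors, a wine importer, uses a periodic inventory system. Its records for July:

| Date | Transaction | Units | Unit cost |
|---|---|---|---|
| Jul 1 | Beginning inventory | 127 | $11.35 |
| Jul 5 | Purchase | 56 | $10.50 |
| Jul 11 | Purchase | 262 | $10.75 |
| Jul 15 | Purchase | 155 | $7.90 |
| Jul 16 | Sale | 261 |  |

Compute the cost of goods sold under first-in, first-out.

Jul 16, 261 sold [FIFO — oldest first]: 127 @ $11.35 + 56 @ $10.50 + 78 @ $10.75 = $2,867.95
Ending inventory: 184 @ $10.75 + 155 @ $7.90 = $3,202.50

COGS = $2,867.95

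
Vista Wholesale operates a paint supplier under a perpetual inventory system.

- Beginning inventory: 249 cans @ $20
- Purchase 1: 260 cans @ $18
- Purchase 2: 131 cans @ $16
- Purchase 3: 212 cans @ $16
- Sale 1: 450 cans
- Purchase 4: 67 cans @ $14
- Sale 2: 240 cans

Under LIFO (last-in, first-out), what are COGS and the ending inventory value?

Sale 1 (450) [LIFO — newest first]: 212 @ $16 + 131 @ $16 + 107 @ $18 = $7,414
Sale 2 (240) [LIFO — newest first]: 67 @ $14 + 153 @ $18 + 20 @ $20 = $4,092
Total COGS = $7,414 + $4,092 = $11,506
Ending inventory: 229 @ $20 = $4,580
Check: goods available $16,086 = COGS $11,506 + ending $4,580

COGS = $11,506; ending inventory = $4,580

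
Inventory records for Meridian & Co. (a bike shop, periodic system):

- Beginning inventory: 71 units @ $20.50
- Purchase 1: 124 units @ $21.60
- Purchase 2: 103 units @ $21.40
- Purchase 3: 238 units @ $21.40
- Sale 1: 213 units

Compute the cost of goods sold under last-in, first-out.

Sale 1 (213) [LIFO — newest first]: 213 @ $21.40 = $4,558.20
Ending inventory: 71 @ $20.50 + 124 @ $21.60 + 103 @ $21.40 + 25 @ $21.40 = $6,873.10
Check: goods available $11,431.30 = COGS $4,558.20 + ending $6,873.10

COGS = $4,558.20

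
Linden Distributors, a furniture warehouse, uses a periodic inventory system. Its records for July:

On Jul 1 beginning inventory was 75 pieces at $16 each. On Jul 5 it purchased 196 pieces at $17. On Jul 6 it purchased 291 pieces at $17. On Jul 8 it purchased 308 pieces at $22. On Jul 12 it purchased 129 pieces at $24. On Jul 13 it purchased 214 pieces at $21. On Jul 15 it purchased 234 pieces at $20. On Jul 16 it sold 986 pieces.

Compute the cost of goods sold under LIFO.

Jul 16, 986 sold [LIFO — newest first]: 234 @ $20 + 214 @ $21 + 129 @ $24 + 308 @ $22 + 101 @ $17 = $20,763
Ending inventory: 75 @ $16 + 196 @ $17 + 190 @ $17 = $7,762
Check: goods available $28,525 = COGS $20,763 + ending $7,762

COGS = $20,763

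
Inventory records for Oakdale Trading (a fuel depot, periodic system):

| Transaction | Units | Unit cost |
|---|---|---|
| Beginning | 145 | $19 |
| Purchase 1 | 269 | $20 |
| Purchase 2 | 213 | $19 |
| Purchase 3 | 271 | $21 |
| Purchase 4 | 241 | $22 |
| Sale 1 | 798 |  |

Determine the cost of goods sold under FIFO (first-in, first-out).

COGS = $15,773

Sale 1 (798) [FIFO — oldest first]: 145 @ $19 + 269 @ $20 + 213 @ $19 + 171 @ $21 = $15,773
Ending inventory: 100 @ $21 + 241 @ $22 = $7,402
Check: goods available $23,175 = COGS $15,773 + ending $7,402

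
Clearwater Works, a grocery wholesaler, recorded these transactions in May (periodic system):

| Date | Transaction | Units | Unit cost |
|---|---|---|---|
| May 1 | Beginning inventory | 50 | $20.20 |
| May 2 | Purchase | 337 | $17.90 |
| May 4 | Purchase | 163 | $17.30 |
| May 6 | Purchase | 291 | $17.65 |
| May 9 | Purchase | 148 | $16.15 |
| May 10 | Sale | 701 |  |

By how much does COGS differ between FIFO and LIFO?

$409.00

FIFO COGS: 50 @ $20.20 + 337 @ $17.90 + 163 @ $17.30 + 151 @ $17.65 = $12,527.35
LIFO COGS: 148 @ $16.15 + 291 @ $17.65 + 163 @ $17.30 + 99 @ $17.90 = $12,118.35
Difference = |$12,527.35 − $12,118.35| = $409.00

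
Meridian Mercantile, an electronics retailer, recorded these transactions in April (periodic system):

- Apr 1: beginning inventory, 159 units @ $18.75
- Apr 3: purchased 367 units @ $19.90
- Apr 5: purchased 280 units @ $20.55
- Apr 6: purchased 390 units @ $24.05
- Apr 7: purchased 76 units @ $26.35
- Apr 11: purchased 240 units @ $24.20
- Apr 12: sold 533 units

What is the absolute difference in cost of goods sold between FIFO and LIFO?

$2,601.05

FIFO COGS: 159 @ $18.75 + 367 @ $19.90 + 7 @ $20.55 = $10,428.40
LIFO COGS: 240 @ $24.20 + 76 @ $26.35 + 217 @ $24.05 = $13,029.45
Difference = |$10,428.40 − $13,029.45| = $2,601.05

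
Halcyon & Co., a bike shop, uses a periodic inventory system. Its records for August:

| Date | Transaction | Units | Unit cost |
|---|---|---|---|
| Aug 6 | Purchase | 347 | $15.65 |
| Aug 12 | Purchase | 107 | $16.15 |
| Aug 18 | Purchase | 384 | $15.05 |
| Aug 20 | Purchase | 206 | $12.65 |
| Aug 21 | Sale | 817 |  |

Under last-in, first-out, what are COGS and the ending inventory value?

COGS = $11,991.15; ending inventory = $3,552.55

Aug 21, 817 sold [LIFO — newest first]: 206 @ $12.65 + 384 @ $15.05 + 107 @ $16.15 + 120 @ $15.65 = $11,991.15
Ending inventory: 227 @ $15.65 = $3,552.55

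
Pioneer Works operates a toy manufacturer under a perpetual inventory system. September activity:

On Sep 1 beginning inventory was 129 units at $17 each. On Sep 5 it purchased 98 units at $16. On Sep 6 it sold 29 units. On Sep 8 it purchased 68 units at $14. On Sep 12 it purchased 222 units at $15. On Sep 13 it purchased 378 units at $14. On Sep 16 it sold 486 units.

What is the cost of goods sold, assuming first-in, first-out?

Sep 6, 29 sold [FIFO — oldest first]: 29 @ $17 = $493
Sep 16, 486 sold [FIFO — oldest first]: 100 @ $17 + 98 @ $16 + 68 @ $14 + 220 @ $15 = $7,520
Total COGS = $493 + $7,520 = $8,013
Ending inventory: 2 @ $15 + 378 @ $14 = $5,322

COGS = $8,013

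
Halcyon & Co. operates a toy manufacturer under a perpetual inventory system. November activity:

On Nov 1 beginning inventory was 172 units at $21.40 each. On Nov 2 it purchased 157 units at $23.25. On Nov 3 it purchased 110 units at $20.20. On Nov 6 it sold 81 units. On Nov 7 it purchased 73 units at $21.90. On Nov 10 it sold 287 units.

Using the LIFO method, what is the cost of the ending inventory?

Nov 6, 81 sold [LIFO — newest first]: 81 @ $20.20 = $1,636.20
Nov 10, 287 sold [LIFO — newest first]: 73 @ $21.90 + 29 @ $20.20 + 157 @ $23.25 + 28 @ $21.40 = $6,433.95
Total COGS = $1,636.20 + $6,433.95 = $8,070.15
Ending inventory: 144 @ $21.40 = $3,081.60

Ending inventory = $3,081.60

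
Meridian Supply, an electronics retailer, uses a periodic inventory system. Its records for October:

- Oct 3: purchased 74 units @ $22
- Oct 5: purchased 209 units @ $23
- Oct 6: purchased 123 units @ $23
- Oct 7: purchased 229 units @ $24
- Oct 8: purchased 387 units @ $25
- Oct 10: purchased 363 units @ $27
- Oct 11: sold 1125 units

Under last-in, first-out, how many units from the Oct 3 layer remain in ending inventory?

Oct 11, 1125 sold [LIFO — newest first]: 363 @ $27 + 387 @ $25 + 229 @ $24 + 123 @ $23 + 23 @ $23 = $28,330
Ending inventory: 74 @ $22 + 186 @ $23 = $5,906

74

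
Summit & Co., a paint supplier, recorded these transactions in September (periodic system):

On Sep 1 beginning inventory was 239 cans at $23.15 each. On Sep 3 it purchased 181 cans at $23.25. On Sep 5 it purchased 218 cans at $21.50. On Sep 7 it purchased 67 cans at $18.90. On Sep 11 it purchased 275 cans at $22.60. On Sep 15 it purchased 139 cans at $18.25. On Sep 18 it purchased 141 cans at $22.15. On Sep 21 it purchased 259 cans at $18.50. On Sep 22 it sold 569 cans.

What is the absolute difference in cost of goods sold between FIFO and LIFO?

FIFO COGS: 239 @ $23.15 + 181 @ $23.25 + 149 @ $21.50 = $12,944.60
LIFO COGS: 259 @ $18.50 + 141 @ $22.15 + 139 @ $18.25 + 30 @ $22.60 = $11,129.40
Difference = |$12,944.60 − $11,129.40| = $1,815.20

$1,815.20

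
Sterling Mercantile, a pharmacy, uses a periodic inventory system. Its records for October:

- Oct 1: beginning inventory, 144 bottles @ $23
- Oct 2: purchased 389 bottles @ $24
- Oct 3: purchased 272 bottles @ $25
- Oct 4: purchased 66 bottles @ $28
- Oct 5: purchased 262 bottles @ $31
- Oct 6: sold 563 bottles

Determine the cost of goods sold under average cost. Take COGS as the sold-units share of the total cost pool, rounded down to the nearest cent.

COGS = $14,618.12

Oct 6, sell 563: 563/1133 × $29,418.00 → $14,618.12
Ending inventory (cost pool remaining) = $14,799.88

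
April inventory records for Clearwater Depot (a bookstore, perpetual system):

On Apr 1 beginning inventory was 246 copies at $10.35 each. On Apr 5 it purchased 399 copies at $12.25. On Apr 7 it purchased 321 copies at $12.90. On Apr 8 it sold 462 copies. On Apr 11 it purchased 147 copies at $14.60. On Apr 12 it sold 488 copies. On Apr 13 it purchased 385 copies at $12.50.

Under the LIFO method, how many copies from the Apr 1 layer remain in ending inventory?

163

Apr 8, 462 sold [LIFO — newest first]: 321 @ $12.90 + 141 @ $12.25 = $5,868.15
Apr 12, 488 sold [LIFO — newest first]: 147 @ $14.60 + 258 @ $12.25 + 83 @ $10.35 = $6,165.75
Total COGS = $5,868.15 + $6,165.75 = $12,033.90
Ending inventory: 163 @ $10.35 + 385 @ $12.50 = $6,499.55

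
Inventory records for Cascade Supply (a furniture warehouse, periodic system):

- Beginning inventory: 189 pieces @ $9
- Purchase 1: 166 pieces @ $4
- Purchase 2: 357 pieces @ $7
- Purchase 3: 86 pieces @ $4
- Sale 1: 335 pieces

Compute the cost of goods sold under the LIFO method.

Sale 1 (335) [LIFO — newest first]: 86 @ $4 + 249 @ $7 = $2,087
Ending inventory: 189 @ $9 + 166 @ $4 + 108 @ $7 = $3,121

COGS = $2,087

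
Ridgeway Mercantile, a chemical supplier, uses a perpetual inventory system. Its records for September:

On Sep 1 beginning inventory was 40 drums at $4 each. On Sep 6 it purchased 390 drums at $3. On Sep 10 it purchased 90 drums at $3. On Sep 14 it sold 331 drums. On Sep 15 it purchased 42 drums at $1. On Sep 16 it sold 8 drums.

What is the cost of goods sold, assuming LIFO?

Sep 14, 331 sold [LIFO — newest first]: 90 @ $3 + 241 @ $3 = $993
Sep 16, 8 sold [LIFO — newest first]: 8 @ $1 = $8
Total COGS = $993 + $8 = $1,001
Ending inventory: 40 @ $4 + 149 @ $3 + 34 @ $1 = $641
Check: goods available $1,642 = COGS $1,001 + ending $641

COGS = $1,001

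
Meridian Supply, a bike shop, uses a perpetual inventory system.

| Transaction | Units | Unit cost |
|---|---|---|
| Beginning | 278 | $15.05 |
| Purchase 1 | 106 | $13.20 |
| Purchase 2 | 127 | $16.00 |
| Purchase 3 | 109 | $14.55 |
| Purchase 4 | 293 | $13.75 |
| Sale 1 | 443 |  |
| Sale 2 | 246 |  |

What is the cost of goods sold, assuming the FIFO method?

Sale 1 (443) [FIFO — oldest first]: 278 @ $15.05 + 106 @ $13.20 + 59 @ $16.00 = $6,527.10
Sale 2 (246) [FIFO — oldest first]: 68 @ $16.00 + 109 @ $14.55 + 69 @ $13.75 = $3,622.70
Total COGS = $6,527.10 + $3,622.70 = $10,149.80
Ending inventory: 224 @ $13.75 = $3,080.00
Check: goods available $13,229.80 = COGS $10,149.80 + ending $3,080.00

COGS = $10,149.80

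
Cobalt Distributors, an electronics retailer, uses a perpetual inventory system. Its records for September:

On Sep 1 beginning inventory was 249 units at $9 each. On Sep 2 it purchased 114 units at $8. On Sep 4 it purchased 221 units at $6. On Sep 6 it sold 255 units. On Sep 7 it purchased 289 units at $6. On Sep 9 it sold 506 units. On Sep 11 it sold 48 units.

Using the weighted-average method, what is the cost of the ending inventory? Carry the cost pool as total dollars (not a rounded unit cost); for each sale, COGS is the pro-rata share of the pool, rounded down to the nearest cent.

After Sep 1: 249 on hand, pool $2,241.00 (≈ $9.0000 each)
After Sep 2: 363 on hand, pool $3,153.00 (≈ $8.6860 each)
After Sep 4: 584 on hand, pool $4,479.00 (≈ $7.6695 each)
Sep 6, sell 255: 255/584 × $4,479.00 → $1,955.72
After Sep 7: 618 on hand, pool $4,257.28 (≈ $6.8888 each)
Sep 9, sell 506: 506/618 × $4,257.28 → $3,485.73
Sep 11, sell 48: 48/112 × $771.55 → $330.66
Total COGS = $1,955.72 + $3,485.73 + $330.66 = $5,772.11
Ending inventory (cost pool remaining) = $440.89
Check: goods available $6,213.00 = COGS $5,772.11 + ending $440.89

Ending inventory = $440.89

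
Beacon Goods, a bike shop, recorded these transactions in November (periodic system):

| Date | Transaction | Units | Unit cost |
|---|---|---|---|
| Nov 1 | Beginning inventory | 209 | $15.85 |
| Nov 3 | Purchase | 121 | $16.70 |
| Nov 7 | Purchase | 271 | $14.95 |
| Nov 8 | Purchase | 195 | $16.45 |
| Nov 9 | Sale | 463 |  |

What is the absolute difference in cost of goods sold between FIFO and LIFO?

FIFO COGS: 209 @ $15.85 + 121 @ $16.70 + 133 @ $14.95 = $7,321.70
LIFO COGS: 195 @ $16.45 + 268 @ $14.95 = $7,214.35
Difference = |$7,321.70 − $7,214.35| = $107.35

$107.35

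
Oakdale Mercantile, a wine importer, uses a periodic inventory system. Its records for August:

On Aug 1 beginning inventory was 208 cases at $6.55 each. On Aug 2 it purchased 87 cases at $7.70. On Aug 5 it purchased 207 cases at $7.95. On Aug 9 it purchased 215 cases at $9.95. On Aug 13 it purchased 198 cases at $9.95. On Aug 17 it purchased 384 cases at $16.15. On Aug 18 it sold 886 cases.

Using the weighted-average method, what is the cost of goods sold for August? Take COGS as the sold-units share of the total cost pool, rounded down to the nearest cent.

COGS = $9,541.31

Aug 18, sell 886: 886/1299 × $13,988.90 → $9,541.31
Ending inventory (cost pool remaining) = $4,447.59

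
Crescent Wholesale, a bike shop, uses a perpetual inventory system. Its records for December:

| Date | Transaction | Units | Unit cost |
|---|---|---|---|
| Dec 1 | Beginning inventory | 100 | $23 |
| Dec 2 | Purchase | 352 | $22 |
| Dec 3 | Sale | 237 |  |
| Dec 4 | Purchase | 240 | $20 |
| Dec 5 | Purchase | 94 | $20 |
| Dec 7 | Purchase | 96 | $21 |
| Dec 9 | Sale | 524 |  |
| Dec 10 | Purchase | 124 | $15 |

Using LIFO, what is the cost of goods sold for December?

COGS = $15,978

Dec 3, 237 sold [LIFO — newest first]: 237 @ $22 = $5,214
Dec 9, 524 sold [LIFO — newest first]: 96 @ $21 + 94 @ $20 + 240 @ $20 + 94 @ $22 = $10,764
Total COGS = $5,214 + $10,764 = $15,978
Ending inventory: 100 @ $23 + 21 @ $22 + 124 @ $15 = $4,622
Check: goods available $20,600 = COGS $15,978 + ending $4,622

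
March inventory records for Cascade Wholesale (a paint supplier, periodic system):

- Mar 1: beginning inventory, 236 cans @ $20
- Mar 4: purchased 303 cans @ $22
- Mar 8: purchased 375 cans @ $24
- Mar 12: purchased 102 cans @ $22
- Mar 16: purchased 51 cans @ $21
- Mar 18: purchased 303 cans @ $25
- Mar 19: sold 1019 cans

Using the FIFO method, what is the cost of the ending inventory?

Ending inventory = $8,583

Mar 19, 1019 sold [FIFO — oldest first]: 236 @ $20 + 303 @ $22 + 375 @ $24 + 102 @ $22 + 3 @ $21 = $22,693
Ending inventory: 48 @ $21 + 303 @ $25 = $8,583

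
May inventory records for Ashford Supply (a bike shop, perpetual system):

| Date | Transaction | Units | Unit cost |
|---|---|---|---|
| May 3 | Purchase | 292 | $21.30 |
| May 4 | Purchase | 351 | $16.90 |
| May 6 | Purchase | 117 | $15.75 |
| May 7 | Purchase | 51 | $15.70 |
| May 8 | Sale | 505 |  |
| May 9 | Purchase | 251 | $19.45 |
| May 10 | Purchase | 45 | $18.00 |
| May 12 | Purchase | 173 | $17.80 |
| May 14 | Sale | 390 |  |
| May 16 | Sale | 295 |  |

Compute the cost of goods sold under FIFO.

COGS = $21,964.30

May 8, 505 sold [FIFO — oldest first]: 292 @ $21.30 + 213 @ $16.90 = $9,819.30
May 14, 390 sold [FIFO — oldest first]: 138 @ $16.90 + 117 @ $15.75 + 51 @ $15.70 + 84 @ $19.45 = $6,609.45
May 16, 295 sold [FIFO — oldest first]: 167 @ $19.45 + 45 @ $18.00 + 83 @ $17.80 = $5,535.55
Total COGS = $9,819.30 + $6,609.45 + $5,535.55 = $21,964.30
Ending inventory: 90 @ $17.80 = $1,602.00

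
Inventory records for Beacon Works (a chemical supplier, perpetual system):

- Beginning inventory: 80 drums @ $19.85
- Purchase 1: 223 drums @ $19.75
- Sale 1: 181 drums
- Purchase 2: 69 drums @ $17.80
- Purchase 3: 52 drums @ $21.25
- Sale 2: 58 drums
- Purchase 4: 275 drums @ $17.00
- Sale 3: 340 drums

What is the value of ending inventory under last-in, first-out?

Ending inventory = $2,378.00

Sale 1 (181) [LIFO — newest first]: 181 @ $19.75 = $3,574.75
Sale 2 (58) [LIFO — newest first]: 52 @ $21.25 + 6 @ $17.80 = $1,211.80
Sale 3 (340) [LIFO — newest first]: 275 @ $17.00 + 63 @ $17.80 + 2 @ $19.75 = $5,835.90
Total COGS = $3,574.75 + $1,211.80 + $5,835.90 = $10,622.45
Ending inventory: 80 @ $19.85 + 40 @ $19.75 = $2,378.00
Check: goods available $13,000.45 = COGS $10,622.45 + ending $2,378.00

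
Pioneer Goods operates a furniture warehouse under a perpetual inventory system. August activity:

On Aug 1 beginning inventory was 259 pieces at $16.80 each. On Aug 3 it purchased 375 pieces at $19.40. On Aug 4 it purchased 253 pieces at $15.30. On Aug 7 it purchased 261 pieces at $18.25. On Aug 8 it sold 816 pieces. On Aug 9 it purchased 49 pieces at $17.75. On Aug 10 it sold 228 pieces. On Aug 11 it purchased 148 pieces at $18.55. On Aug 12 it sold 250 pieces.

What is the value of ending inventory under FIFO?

Aug 8, 816 sold [FIFO — oldest first]: 259 @ $16.80 + 375 @ $19.40 + 182 @ $15.30 = $14,410.80
Aug 10, 228 sold [FIFO — oldest first]: 71 @ $15.30 + 157 @ $18.25 = $3,951.55
Aug 12, 250 sold [FIFO — oldest first]: 104 @ $18.25 + 49 @ $17.75 + 97 @ $18.55 = $4,567.10
Total COGS = $14,410.80 + $3,951.55 + $4,567.10 = $22,929.45
Ending inventory: 51 @ $18.55 = $946.05

Ending inventory = $946.05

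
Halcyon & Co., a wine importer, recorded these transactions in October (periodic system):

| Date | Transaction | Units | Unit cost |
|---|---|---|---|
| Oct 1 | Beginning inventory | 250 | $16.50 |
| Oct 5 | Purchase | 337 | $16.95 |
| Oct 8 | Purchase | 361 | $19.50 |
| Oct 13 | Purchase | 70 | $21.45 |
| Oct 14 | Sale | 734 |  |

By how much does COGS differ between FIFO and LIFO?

$973.20

FIFO COGS: 250 @ $16.50 + 337 @ $16.95 + 147 @ $19.50 = $12,703.65
LIFO COGS: 70 @ $21.45 + 361 @ $19.50 + 303 @ $16.95 = $13,676.85
Difference = |$12,703.65 − $13,676.85| = $973.20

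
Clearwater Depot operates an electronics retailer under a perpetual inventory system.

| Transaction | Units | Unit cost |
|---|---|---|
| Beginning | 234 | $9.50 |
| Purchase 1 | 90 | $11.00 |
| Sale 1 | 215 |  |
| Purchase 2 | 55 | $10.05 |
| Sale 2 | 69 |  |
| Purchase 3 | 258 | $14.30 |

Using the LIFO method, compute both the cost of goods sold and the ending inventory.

Sale 1 (215) [LIFO — newest first]: 90 @ $11.00 + 125 @ $9.50 = $2,177.50
Sale 2 (69) [LIFO — newest first]: 55 @ $10.05 + 14 @ $9.50 = $685.75
Total COGS = $2,177.50 + $685.75 = $2,863.25
Ending inventory: 95 @ $9.50 + 258 @ $14.30 = $4,591.90
Check: goods available $7,455.15 = COGS $2,863.25 + ending $4,591.90

COGS = $2,863.25; ending inventory = $4,591.90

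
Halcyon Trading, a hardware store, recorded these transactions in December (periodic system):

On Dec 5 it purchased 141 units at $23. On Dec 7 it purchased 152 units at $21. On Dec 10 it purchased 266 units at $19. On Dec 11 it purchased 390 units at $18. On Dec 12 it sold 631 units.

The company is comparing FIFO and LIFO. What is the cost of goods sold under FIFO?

COGS = $12,785

FIFO COGS: 141 @ $23 + 152 @ $21 + 266 @ $19 + 72 @ $18 = $12,785
LIFO COGS: 390 @ $18 + 241 @ $19 = $11,599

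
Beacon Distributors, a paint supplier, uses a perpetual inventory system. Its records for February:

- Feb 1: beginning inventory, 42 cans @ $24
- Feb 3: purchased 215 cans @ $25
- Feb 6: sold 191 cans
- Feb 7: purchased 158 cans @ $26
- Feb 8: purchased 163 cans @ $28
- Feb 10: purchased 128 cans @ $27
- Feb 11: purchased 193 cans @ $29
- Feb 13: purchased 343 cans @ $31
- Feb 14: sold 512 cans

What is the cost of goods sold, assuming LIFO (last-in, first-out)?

Feb 6, 191 sold [LIFO — newest first]: 191 @ $25 = $4,775
Feb 14, 512 sold [LIFO — newest first]: 343 @ $31 + 169 @ $29 = $15,534
Total COGS = $4,775 + $15,534 = $20,309
Ending inventory: 42 @ $24 + 24 @ $25 + 158 @ $26 + 163 @ $28 + 128 @ $27 + 24 @ $29 = $14,432
Check: goods available $34,741 = COGS $20,309 + ending $14,432

COGS = $20,309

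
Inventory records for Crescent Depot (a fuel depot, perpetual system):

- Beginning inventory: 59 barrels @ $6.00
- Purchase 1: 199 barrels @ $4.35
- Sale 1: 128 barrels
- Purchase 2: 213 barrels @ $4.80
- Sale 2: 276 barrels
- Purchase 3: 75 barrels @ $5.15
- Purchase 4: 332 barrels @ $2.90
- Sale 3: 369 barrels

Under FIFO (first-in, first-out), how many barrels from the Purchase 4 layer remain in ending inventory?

Sale 1 (128) [FIFO — oldest first]: 59 @ $6.00 + 69 @ $4.35 = $654.15
Sale 2 (276) [FIFO — oldest first]: 130 @ $4.35 + 146 @ $4.80 = $1,266.30
Sale 3 (369) [FIFO — oldest first]: 67 @ $4.80 + 75 @ $5.15 + 227 @ $2.90 = $1,366.15
Total COGS = $654.15 + $1,266.30 + $1,366.15 = $3,286.60
Ending inventory: 105 @ $2.90 = $304.50

105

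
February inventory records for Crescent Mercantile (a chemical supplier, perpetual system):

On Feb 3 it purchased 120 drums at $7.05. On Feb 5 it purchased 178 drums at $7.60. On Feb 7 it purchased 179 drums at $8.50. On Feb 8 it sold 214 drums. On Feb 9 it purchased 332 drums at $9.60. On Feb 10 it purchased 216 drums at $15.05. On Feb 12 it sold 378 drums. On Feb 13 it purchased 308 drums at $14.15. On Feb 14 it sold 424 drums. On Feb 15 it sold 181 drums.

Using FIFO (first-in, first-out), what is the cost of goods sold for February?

Feb 8, 214 sold [FIFO — oldest first]: 120 @ $7.05 + 94 @ $7.60 = $1,560.40
Feb 12, 378 sold [FIFO — oldest first]: 84 @ $7.60 + 179 @ $8.50 + 115 @ $9.60 = $3,263.90
Feb 14, 424 sold [FIFO — oldest first]: 217 @ $9.60 + 207 @ $15.05 = $5,198.55
Feb 15, 181 sold [FIFO — oldest first]: 9 @ $15.05 + 172 @ $14.15 = $2,569.25
Total COGS = $1,560.40 + $3,263.90 + $5,198.55 + $2,569.25 = $12,592.10
Ending inventory: 136 @ $14.15 = $1,924.40

COGS = $12,592.10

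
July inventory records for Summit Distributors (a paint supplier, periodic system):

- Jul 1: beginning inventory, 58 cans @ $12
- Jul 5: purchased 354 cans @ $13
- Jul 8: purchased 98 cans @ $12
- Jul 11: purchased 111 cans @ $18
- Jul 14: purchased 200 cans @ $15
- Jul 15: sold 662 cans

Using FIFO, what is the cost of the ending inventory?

Ending inventory = $2,385

Jul 15, 662 sold [FIFO — oldest first]: 58 @ $12 + 354 @ $13 + 98 @ $12 + 111 @ $18 + 41 @ $15 = $9,087
Ending inventory: 159 @ $15 = $2,385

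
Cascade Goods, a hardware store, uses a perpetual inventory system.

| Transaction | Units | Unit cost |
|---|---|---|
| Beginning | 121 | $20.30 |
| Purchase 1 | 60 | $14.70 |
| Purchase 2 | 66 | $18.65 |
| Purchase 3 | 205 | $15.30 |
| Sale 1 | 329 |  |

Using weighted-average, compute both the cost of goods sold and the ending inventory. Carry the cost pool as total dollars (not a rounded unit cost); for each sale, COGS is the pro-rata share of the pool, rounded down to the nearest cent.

After Beginning: 121 on hand, pool $2,456.30 (≈ $20.3000 each)
After Purchase 1: 181 on hand, pool $3,338.30 (≈ $18.4436 each)
After Purchase 2: 247 on hand, pool $4,569.20 (≈ $18.4988 each)
After Purchase 3: 452 on hand, pool $7,705.70 (≈ $17.0480 each)
Sale 1, sell 329: 329/452 × $7,705.70 → $5,608.79
Ending inventory (cost pool remaining) = $2,096.91
Check: goods available $7,705.70 = COGS $5,608.79 + ending $2,096.91

COGS = $5,608.79; ending inventory = $2,096.91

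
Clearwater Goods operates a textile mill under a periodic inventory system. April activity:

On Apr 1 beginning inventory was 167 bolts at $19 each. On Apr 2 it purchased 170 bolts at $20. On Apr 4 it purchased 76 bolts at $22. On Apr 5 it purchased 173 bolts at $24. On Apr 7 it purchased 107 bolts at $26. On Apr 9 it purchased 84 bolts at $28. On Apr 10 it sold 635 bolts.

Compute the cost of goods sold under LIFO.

Apr 10, 635 sold [LIFO — newest first]: 84 @ $28 + 107 @ $26 + 173 @ $24 + 76 @ $22 + 170 @ $20 + 25 @ $19 = $14,833
Ending inventory: 142 @ $19 = $2,698
Check: goods available $17,531 = COGS $14,833 + ending $2,698

COGS = $14,833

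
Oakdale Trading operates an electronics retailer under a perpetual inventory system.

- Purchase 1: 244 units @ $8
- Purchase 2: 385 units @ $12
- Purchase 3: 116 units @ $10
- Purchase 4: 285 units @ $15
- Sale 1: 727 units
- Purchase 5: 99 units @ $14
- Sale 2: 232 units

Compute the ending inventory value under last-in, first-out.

Ending inventory = $1,360

Sale 1 (727) [LIFO — newest first]: 285 @ $15 + 116 @ $10 + 326 @ $12 = $9,347
Sale 2 (232) [LIFO — newest first]: 99 @ $14 + 59 @ $12 + 74 @ $8 = $2,686
Total COGS = $9,347 + $2,686 = $12,033
Ending inventory: 170 @ $8 = $1,360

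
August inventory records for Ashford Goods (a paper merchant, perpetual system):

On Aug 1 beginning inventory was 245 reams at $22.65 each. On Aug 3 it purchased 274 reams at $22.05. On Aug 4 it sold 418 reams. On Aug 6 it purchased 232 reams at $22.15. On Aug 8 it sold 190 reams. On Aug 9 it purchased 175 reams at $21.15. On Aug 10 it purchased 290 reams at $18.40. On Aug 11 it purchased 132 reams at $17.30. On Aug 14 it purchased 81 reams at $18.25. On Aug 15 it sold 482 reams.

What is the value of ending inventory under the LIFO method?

Ending inventory = $7,305.60

Aug 4, 418 sold [LIFO — newest first]: 274 @ $22.05 + 144 @ $22.65 = $9,303.30
Aug 8, 190 sold [LIFO — newest first]: 190 @ $22.15 = $4,208.50
Aug 15, 482 sold [LIFO — newest first]: 81 @ $18.25 + 132 @ $17.30 + 269 @ $18.40 = $8,711.45
Total COGS = $9,303.30 + $4,208.50 + $8,711.45 = $22,223.25
Ending inventory: 101 @ $22.65 + 42 @ $22.15 + 175 @ $21.15 + 21 @ $18.40 = $7,305.60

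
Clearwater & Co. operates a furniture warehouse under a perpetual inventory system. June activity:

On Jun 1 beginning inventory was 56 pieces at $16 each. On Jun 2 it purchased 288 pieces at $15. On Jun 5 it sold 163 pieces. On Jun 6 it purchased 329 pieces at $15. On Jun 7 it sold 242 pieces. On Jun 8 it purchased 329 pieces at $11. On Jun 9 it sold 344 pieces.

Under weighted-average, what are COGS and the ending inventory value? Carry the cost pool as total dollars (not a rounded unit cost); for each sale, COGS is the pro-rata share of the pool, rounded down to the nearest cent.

After Jun 1: 56 on hand, pool $896.00 (≈ $16.0000 each)
After Jun 2: 344 on hand, pool $5,216.00 (≈ $15.1628 each)
Jun 5, sell 163: 163/344 × $5,216.00 → $2,471.53
After Jun 6: 510 on hand, pool $7,679.47 (≈ $15.0578 each)
Jun 7, sell 242: 242/510 × $7,679.47 → $3,643.98
After Jun 8: 597 on hand, pool $7,654.49 (≈ $12.8216 each)
Jun 9, sell 344: 344/597 × $7,654.49 → $4,410.62
Total COGS = $2,471.53 + $3,643.98 + $4,410.62 = $10,526.13
Ending inventory (cost pool remaining) = $3,243.87

COGS = $10,526.13; ending inventory = $3,243.87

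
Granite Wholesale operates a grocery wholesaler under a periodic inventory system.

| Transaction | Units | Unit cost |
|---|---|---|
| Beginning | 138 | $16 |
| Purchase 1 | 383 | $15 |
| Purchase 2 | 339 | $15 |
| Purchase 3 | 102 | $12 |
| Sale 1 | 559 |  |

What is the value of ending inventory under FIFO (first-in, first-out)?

Ending inventory = $5,739

Sale 1 (559) [FIFO — oldest first]: 138 @ $16 + 383 @ $15 + 38 @ $15 = $8,523
Ending inventory: 301 @ $15 + 102 @ $12 = $5,739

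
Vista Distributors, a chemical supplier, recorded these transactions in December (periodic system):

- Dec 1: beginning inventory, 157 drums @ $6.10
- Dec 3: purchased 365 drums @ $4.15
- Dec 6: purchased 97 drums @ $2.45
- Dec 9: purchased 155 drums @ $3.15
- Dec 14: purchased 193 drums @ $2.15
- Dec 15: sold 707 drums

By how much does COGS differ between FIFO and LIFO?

FIFO COGS: 157 @ $6.10 + 365 @ $4.15 + 97 @ $2.45 + 88 @ $3.15 = $2,987.30
LIFO COGS: 193 @ $2.15 + 155 @ $3.15 + 97 @ $2.45 + 262 @ $4.15 = $2,228.15
Difference = |$2,987.30 − $2,228.15| = $759.15

$759.15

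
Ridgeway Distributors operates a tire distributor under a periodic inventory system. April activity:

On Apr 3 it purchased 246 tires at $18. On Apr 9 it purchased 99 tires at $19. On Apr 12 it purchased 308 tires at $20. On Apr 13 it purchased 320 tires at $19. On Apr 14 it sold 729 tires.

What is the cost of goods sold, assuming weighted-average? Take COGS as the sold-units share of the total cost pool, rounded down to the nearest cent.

COGS = $13,897.45

Apr 14, sell 729: 729/973 × $18,549.00 → $13,897.45
Ending inventory (cost pool remaining) = $4,651.55
Check: goods available $18,549.00 = COGS $13,897.45 + ending $4,651.55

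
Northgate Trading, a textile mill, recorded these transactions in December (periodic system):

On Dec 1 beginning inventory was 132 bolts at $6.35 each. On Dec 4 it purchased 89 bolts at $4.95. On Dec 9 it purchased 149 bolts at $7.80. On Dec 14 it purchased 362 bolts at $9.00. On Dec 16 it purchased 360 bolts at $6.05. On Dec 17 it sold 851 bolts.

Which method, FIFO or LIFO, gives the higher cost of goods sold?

LIFO

FIFO COGS: 132 @ $6.35 + 89 @ $4.95 + 149 @ $7.80 + 362 @ $9.00 + 119 @ $6.05 = $6,418.90
LIFO COGS: 360 @ $6.05 + 362 @ $9.00 + 129 @ $7.80 = $6,442.20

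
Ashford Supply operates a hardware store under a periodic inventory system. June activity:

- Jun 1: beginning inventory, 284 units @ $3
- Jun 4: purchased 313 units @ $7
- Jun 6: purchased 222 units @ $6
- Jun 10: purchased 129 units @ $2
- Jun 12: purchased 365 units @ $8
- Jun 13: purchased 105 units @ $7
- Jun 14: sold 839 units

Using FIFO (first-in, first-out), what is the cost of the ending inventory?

Ending inventory = $3,873

Jun 14, 839 sold [FIFO — oldest first]: 284 @ $3 + 313 @ $7 + 222 @ $6 + 20 @ $2 = $4,415
Ending inventory: 109 @ $2 + 365 @ $8 + 105 @ $7 = $3,873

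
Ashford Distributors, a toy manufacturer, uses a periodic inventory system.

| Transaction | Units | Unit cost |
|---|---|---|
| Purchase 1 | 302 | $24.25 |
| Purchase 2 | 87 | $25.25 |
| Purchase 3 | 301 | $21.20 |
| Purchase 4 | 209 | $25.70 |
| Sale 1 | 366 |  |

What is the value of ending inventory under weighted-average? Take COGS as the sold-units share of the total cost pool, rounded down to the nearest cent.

Ending inventory = $12,612.21

Sale 1, sell 366: 366/899 × $21,272.75 → $8,660.54
Ending inventory (cost pool remaining) = $12,612.21
Check: goods available $21,272.75 = COGS $8,660.54 + ending $12,612.21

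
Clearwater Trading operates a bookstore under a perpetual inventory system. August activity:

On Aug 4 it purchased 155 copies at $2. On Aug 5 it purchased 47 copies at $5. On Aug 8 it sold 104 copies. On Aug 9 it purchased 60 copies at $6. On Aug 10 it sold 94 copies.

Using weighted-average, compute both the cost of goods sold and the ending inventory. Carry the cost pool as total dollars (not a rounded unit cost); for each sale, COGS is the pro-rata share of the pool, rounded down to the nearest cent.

After Aug 4: 155 on hand, pool $310.00 (≈ $2.0000 each)
After Aug 5: 202 on hand, pool $545.00 (≈ $2.6980 each)
Aug 8, sell 104: 104/202 × $545.00 → $280.59
After Aug 9: 158 on hand, pool $624.41 (≈ $3.9520 each)
Aug 10, sell 94: 94/158 × $624.41 → $371.48
Total COGS = $280.59 + $371.48 = $652.07
Ending inventory (cost pool remaining) = $252.93
Check: goods available $905.00 = COGS $652.07 + ending $252.93

COGS = $652.07; ending inventory = $252.93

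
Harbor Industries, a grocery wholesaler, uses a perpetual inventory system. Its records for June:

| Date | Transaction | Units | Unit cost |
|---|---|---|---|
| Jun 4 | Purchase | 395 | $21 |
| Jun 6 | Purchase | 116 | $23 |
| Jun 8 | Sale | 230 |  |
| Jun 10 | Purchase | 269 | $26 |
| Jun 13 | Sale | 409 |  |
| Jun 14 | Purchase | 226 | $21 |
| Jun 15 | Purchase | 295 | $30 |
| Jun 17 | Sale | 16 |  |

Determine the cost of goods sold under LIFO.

COGS = $15,476

Jun 8, 230 sold [LIFO — newest first]: 116 @ $23 + 114 @ $21 = $5,062
Jun 13, 409 sold [LIFO — newest first]: 269 @ $26 + 140 @ $21 = $9,934
Jun 17, 16 sold [LIFO — newest first]: 16 @ $30 = $480
Total COGS = $5,062 + $9,934 + $480 = $15,476
Ending inventory: 141 @ $21 + 226 @ $21 + 279 @ $30 = $16,077
Check: goods available $31,553 = COGS $15,476 + ending $16,077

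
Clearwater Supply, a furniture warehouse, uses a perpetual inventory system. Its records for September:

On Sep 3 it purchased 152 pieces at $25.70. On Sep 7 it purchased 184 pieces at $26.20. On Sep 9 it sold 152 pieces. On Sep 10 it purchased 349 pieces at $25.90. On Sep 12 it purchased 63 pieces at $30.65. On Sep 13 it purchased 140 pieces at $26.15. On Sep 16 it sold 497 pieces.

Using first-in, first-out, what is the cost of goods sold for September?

COGS = $16,833.90

Sep 9, 152 sold [FIFO — oldest first]: 152 @ $25.70 = $3,906.40
Sep 16, 497 sold [FIFO — oldest first]: 184 @ $26.20 + 313 @ $25.90 = $12,927.50
Total COGS = $3,906.40 + $12,927.50 = $16,833.90
Ending inventory: 36 @ $25.90 + 63 @ $30.65 + 140 @ $26.15 = $6,524.35
Check: goods available $23,358.25 = COGS $16,833.90 + ending $6,524.35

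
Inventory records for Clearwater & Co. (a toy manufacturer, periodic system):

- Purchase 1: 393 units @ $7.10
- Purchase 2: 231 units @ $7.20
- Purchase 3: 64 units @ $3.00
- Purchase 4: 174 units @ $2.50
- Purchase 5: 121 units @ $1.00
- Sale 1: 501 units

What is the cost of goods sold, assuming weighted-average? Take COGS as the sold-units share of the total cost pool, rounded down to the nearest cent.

Sale 1, sell 501: 501/983 × $5,201.50 → $2,651.01
Ending inventory (cost pool remaining) = $2,550.49
Check: goods available $5,201.50 = COGS $2,651.01 + ending $2,550.49

COGS = $2,651.01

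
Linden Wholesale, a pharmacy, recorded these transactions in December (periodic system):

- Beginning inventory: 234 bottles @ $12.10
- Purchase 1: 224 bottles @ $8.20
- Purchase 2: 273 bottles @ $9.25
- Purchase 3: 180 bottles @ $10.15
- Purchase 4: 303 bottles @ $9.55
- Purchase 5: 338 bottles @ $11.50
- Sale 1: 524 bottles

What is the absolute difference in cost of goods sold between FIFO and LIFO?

FIFO COGS: 234 @ $12.10 + 224 @ $8.20 + 66 @ $9.25 = $5,278.70
LIFO COGS: 338 @ $11.50 + 186 @ $9.55 = $5,663.30
Difference = |$5,278.70 − $5,663.30| = $384.60

$384.60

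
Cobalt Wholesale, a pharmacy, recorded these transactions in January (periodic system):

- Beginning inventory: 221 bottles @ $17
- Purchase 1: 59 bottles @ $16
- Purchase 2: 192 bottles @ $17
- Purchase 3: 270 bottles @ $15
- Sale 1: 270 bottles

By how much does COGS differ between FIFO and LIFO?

$491

FIFO COGS: 221 @ $17 + 49 @ $16 = $4,541
LIFO COGS: 270 @ $15 = $4,050
Difference = |$4,541 − $4,050| = $491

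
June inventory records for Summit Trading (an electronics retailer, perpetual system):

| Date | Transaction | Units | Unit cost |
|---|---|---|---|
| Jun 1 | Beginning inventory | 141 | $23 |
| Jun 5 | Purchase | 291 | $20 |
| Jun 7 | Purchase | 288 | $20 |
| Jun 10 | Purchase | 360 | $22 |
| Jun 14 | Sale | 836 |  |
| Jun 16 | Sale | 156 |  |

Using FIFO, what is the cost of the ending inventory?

Ending inventory = $1,936

Jun 14, 836 sold [FIFO — oldest first]: 141 @ $23 + 291 @ $20 + 288 @ $20 + 116 @ $22 = $17,375
Jun 16, 156 sold [FIFO — oldest first]: 156 @ $22 = $3,432
Total COGS = $17,375 + $3,432 = $20,807
Ending inventory: 88 @ $22 = $1,936
Check: goods available $22,743 = COGS $20,807 + ending $1,936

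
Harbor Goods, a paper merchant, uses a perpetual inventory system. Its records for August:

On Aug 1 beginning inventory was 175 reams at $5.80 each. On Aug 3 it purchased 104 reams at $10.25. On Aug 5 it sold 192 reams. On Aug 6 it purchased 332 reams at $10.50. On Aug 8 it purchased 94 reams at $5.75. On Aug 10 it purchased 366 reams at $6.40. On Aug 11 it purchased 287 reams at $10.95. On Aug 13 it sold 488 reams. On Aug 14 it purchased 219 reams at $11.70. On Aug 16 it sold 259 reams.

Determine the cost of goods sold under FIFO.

COGS = $7,605.10

Aug 5, 192 sold [FIFO — oldest first]: 175 @ $5.80 + 17 @ $10.25 = $1,189.25
Aug 13, 488 sold [FIFO — oldest first]: 87 @ $10.25 + 332 @ $10.50 + 69 @ $5.75 = $4,774.50
Aug 16, 259 sold [FIFO — oldest first]: 25 @ $5.75 + 234 @ $6.40 = $1,641.35
Total COGS = $1,189.25 + $4,774.50 + $1,641.35 = $7,605.10
Ending inventory: 132 @ $6.40 + 287 @ $10.95 + 219 @ $11.70 = $6,549.75
Check: goods available $14,154.85 = COGS $7,605.10 + ending $6,549.75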